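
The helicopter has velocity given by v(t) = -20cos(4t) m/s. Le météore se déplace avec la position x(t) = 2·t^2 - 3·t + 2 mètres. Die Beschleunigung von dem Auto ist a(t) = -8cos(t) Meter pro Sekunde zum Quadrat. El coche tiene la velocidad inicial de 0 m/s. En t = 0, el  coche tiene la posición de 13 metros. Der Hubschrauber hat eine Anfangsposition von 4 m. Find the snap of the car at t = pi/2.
To solve this, we need to take 2 derivatives of our acceleration equation a(t) = -8·cos(t). The derivative of acceleration gives jerk: j(t) = 8·sin(t). Differentiating jerk, we get snap: s(t) = 8·cos(t). Using s(t) = 8·cos(t) and substituting t = pi/2, we find s = 0.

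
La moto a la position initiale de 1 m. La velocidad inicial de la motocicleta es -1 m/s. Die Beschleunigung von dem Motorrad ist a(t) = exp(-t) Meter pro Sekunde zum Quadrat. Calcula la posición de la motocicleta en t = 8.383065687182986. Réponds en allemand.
Wir müssen die Stammfunktion unserer Gleichung für die Beschleunigung a(t) = exp(-t) 2-mal finden. Durch Integration von der Beschleunigung und Verwendung der Anfangsbedingung v(0) = -1, erhalten wir v(t) = -exp(-t). Mit ∫v(t)dt und Anwendung von x(0) = 1, finden wir x(t) = exp(-t). Aus der Gleichung für die Position x(t) = exp(-t), setzen wir t = 8.383065687182986 ein und erhalten x = 0.000228707723272815.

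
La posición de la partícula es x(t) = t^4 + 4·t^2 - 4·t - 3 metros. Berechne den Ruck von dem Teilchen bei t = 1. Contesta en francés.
Nous devons dériver notre équation de la position x(t) = t^4 + 4·t^2 - 4·t - 3 3 fois. En dérivant la position, nous obtenons la vitesse: v(t) = 4·t^3 + 8·t - 4. En dérivant la vitesse, nous obtenons l'accélération: a(t) = 12·t^2 + 8. En prenant d/dt de a(t), nous trouvons j(t) = 24·t. Nous avons le jerk j(t) = 24·t. En substituant t = 1: j(1) = 24.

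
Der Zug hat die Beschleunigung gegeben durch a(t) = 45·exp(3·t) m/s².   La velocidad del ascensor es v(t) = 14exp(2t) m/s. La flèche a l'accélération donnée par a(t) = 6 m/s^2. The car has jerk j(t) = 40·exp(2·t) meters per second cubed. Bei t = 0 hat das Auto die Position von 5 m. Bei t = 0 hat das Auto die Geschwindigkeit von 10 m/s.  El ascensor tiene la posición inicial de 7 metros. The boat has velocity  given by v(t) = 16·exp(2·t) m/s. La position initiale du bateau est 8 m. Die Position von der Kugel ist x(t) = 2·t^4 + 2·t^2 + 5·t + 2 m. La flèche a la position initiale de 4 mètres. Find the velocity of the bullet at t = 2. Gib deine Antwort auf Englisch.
To solve this, we need to take 1 derivative of our position equation x(t) = 2·t^4 + 2·t^2 + 5·t + 2. Taking d/dt of x(t), we find v(t) = 8·t^3 + 4·t + 5. We have velocity v(t) = 8·t^3 + 4·t + 5. Substituting t = 2: v(2) = 77.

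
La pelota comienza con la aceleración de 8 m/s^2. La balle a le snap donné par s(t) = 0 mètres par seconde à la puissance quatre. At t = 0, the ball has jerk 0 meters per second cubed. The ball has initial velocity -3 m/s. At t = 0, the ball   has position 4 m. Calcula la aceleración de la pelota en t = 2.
Partiendo del snap s(t) = 0, tomamos 2 antiderivadas. Tomando ∫s(t)dt y aplicando j(0) = 0, encontramos j(t) = 0. Integrando la sacudida y usando la condición inicial a(0) = 8, obtenemos a(t) = 8. De la ecuación de la aceleración a(t) = 8, sustituimos t = 2 para obtener a = 8.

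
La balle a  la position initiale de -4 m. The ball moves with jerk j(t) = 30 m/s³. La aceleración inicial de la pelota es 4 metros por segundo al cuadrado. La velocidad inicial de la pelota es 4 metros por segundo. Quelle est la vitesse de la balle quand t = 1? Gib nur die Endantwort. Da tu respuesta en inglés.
v(1) = 23.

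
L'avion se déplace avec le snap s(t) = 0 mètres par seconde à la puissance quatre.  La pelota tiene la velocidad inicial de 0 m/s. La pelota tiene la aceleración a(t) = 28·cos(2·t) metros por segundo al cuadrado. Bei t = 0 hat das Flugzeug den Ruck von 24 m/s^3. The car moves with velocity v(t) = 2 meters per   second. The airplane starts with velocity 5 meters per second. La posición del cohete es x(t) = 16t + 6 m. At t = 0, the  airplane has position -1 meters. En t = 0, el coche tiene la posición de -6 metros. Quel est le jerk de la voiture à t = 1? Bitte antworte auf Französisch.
Nous devons dériver notre équation de la vitesse v(t) = 2 2 fois. En dérivant la vitesse, nous obtenons l'accélération: a(t) = 0. La dérivée de l'accélération donne le jerk: j(t) = 0. De l'équation du jerk j(t) = 0, nous substituons t = 1 pour obtenir j = 0.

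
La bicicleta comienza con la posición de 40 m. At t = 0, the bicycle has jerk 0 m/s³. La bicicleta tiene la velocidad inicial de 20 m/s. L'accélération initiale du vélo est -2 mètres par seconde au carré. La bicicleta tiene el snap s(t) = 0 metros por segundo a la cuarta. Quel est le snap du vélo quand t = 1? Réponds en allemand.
Wir haben den Snap s(t) = 0. Durch Einsetzen von t = 1: s(1) = 0.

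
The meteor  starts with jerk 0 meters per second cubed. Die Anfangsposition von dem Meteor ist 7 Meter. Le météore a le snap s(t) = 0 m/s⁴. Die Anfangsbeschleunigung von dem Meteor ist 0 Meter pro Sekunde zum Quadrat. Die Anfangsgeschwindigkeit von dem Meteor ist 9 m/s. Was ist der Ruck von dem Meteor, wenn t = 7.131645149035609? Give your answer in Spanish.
Necesitamos integrar nuestra ecuación del snap s(t) = 0 1 vez. La antiderivada del snap, con j(0) = 0, da la sacudida: j(t) = 0. Usando j(t) = 0 y sustituyendo t = 7.131645149035609, encontramos j = 0.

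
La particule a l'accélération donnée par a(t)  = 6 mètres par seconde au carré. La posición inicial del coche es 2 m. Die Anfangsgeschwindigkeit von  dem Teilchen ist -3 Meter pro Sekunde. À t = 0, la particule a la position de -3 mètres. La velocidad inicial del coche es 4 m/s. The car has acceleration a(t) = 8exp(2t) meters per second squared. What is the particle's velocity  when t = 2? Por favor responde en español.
Necesitamos integrar nuestra ecuación de la aceleración a(t) = 6 1 vez. Tomando ∫a(t)dt y aplicando v(0) = -3, encontramos v(t) = 6·t - 3. Usando v(t) = 6·t - 3 y sustituyendo t = 2, encontramos v = 9.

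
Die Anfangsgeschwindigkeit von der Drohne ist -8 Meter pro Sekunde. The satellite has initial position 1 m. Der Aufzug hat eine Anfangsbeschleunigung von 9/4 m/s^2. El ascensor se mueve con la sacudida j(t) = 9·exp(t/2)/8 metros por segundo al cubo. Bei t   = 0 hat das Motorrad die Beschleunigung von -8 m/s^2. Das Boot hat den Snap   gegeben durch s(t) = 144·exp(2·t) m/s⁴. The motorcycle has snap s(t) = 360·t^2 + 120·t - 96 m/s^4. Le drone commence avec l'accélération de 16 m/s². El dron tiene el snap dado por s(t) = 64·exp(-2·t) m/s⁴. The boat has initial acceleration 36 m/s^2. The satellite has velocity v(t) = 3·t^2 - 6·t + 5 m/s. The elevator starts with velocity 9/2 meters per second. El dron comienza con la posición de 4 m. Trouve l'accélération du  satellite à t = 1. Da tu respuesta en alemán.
Um dies zu lösen, müssen wir 1 Ableitung unserer Gleichung für die Geschwindigkeit v(t) = 3·t^2 - 6·t + 5 nehmen. Mit d/dt von v(t) finden wir a(t) = 6·t - 6. Wir haben die Beschleunigung a(t) = 6·t - 6. Durch Einsetzen von t = 1: a(1) = 0.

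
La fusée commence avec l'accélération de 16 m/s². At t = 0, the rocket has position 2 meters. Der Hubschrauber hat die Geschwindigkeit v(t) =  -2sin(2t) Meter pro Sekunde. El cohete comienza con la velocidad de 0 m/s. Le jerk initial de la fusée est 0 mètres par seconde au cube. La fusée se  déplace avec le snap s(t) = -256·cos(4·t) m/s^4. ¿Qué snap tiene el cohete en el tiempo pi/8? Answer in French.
De l'équation du snap s(t) = -256·cos(4·t), nous substituons t = pi/8 pour obtenir s = 0.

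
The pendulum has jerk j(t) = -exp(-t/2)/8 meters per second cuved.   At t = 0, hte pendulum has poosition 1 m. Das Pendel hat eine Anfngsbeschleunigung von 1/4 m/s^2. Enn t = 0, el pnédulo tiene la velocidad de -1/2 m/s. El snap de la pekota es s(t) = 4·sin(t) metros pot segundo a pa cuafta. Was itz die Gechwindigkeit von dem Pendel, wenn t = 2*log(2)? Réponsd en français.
Pour résoudre ceci, nous devons prendre 2 primitives de notre équation du jerk j(t) = -exp(-t/2)/8. En prenant ∫j(t)dt et en appliquant a(0) = 1/4, nous trouvons a(t) = exp(-t/2)/4. En intégrant l'accélération et en utilisant la condition initiale v(0) = -1/2, nous obtenons v(t) = -exp(-t/2)/2. Nous avons la vitesse v(t) = -exp(-t/2)/2. En substituant t = 2*log(2): v(2*log(2)) = -1/4.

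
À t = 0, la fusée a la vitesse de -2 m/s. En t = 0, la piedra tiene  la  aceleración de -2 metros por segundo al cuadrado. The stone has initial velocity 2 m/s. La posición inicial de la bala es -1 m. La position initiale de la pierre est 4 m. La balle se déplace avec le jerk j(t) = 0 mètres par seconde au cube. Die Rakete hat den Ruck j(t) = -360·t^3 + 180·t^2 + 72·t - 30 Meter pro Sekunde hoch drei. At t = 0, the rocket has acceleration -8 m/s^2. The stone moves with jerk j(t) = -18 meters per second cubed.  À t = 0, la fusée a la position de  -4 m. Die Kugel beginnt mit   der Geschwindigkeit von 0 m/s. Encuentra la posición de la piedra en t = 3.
Necesitamos integrar nuestra ecuación de la sacudida j(t) = -18 3 veces. La integral de la sacudida, con a(0) = -2, da la aceleración: a(t) = -18·t - 2. La integral de la aceleración es la velocidad. Usando v(0) = 2, obtenemos v(t) = -9·t^2 - 2·t + 2. La integral de la velocidad, con x(0) = 4, da la posición: x(t) = -3·t^3 - t^2 + 2·t + 4. De la ecuación de la posición x(t) = -3·t^3 - t^2 + 2·t + 4, sustituimos t = 3 para obtener x = -80.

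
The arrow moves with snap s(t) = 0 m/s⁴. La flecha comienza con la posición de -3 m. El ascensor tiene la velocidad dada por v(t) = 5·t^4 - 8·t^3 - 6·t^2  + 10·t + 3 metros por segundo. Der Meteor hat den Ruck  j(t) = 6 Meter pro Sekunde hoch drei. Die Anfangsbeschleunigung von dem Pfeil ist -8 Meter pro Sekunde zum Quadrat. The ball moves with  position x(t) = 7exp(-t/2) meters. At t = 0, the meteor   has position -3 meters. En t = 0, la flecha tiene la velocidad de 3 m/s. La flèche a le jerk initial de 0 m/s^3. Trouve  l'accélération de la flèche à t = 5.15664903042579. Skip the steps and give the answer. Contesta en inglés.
The acceleration at t = 5.15664903042579 is a = -8.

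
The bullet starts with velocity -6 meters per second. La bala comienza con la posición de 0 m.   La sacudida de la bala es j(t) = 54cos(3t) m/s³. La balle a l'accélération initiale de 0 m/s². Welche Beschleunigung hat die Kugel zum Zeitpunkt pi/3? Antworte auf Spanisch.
Debemos encontrar la antiderivada de nuestra ecuación de la sacudida j(t) = 54·cos(3·t) 1 vez. La integral de la sacudida es la aceleración. Usando a(0) = 0, obtenemos a(t) = 18·sin(3·t). Usando a(t) = 18·sin(3·t) y sustituyendo t = pi/3, encontramos a = 0.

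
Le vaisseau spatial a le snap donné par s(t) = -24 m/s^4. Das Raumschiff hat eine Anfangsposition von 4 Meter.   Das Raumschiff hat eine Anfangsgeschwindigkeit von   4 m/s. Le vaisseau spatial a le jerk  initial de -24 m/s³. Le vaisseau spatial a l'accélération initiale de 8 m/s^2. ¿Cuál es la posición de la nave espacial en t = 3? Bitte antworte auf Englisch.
Starting from snap s(t) = -24, we take 4 antiderivatives. Finding the integral of s(t) and using j(0) = -24: j(t) = -24·t - 24. Finding the integral of j(t) and using a(0) = 8: a(t) = -12·t^2 - 24·t + 8. The antiderivative of acceleration is velocity. Using v(0) = 4, we get v(t) = -4·t^3 - 12·t^2 + 8·t + 4. The integral of velocity is position. Using x(0) = 4, we get x(t) = -t^4 - 4·t^3 + 4·t^2 + 4·t + 4. We have position x(t) = -t^4 - 4·t^3 + 4·t^2 + 4·t + 4. Substituting t = 3: x(3) = -137.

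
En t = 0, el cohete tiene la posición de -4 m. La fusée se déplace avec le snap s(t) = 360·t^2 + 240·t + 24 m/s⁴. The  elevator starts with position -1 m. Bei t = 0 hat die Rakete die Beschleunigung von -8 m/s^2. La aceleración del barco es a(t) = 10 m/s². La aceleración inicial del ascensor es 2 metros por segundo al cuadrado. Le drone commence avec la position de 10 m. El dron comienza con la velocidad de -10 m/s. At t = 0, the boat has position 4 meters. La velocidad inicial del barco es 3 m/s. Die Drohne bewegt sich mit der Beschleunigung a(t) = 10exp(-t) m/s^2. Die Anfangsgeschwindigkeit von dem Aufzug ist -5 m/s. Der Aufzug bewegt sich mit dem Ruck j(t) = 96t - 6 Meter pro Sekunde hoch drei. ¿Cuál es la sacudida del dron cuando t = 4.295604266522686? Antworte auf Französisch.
En partant de l'accélération a(t) = 10·exp(-t), nous prenons 1 dérivée. En dérivant l'accélération, nous obtenons le jerk: j(t) = -10·exp(-t). En utilisant j(t) = -10·exp(-t) et en substituant t = 4.295604266522686, nous trouvons j = -0.136283340626348.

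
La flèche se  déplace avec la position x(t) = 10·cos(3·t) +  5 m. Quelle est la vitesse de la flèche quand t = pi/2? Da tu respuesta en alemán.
Ausgehend von der Position x(t) = 10·cos(3·t) + 5, nehmen wir 1 Ableitung. Durch Ableiten von der Position erhalten wir die Geschwindigkeit: v(t) = -30·sin(3·t). Aus der Gleichung für die Geschwindigkeit v(t) = -30·sin(3·t), setzen wir t = pi/2 ein und erhalten v = 30.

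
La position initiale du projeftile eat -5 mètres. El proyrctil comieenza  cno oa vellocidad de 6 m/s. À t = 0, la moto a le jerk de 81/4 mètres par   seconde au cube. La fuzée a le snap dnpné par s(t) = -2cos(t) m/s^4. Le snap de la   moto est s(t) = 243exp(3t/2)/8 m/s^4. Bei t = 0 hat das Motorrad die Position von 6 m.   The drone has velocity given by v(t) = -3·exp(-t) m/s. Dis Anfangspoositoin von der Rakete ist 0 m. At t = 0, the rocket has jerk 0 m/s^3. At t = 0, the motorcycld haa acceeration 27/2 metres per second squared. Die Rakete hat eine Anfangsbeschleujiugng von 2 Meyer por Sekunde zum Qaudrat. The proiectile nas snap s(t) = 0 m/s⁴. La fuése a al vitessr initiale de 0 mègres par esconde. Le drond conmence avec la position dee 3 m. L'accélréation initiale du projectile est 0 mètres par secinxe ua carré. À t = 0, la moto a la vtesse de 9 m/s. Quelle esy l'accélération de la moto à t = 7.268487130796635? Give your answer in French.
Pour résoudre ceci, nous devons prendre 2 intégrales de notre équation du snap s(t) = 243·exp(3·t/2)/8. La primitive du snap est le jerk. En utilisant j(0) = 81/4, nous obtenons j(t) = 81·exp(3·t/2)/4. En intégrant le jerk et en utilisant la condition initiale a(0) = 27/2, nous obtenons a(t) = 27·exp(3·t/2)/2. En utilisant a(t) = 27·exp(3·t/2)/2 et en substituant t = 7.268487130796635, nous trouvons a = 733380.819655261.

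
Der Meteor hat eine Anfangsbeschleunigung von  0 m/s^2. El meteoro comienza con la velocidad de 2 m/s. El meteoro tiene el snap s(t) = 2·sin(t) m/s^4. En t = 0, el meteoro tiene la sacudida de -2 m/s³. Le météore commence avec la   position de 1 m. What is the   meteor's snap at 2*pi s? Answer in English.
We have snap s(t) = 2·sin(t). Substituting t = 2*pi: s(2*pi) = 0.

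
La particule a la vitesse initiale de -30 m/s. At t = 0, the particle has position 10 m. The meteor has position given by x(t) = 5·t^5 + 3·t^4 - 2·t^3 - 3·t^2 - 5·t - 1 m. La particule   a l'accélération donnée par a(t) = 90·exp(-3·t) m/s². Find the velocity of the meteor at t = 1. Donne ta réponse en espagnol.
Debemos derivar nuestra ecuación de la posición x(t) = 5·t^5 + 3·t^4 - 2·t^3 - 3·t^2 - 5·t - 1 1 vez. Derivando la posición, obtenemos la velocidad: v(t) = 25·t^4 + 12·t^3 - 6·t^2 - 6·t - 5. Tenemos la velocidad v(t) = 25·t^4 + 12·t^3 - 6·t^2 - 6·t - 5. Sustituyendo t = 1: v(1) = 20.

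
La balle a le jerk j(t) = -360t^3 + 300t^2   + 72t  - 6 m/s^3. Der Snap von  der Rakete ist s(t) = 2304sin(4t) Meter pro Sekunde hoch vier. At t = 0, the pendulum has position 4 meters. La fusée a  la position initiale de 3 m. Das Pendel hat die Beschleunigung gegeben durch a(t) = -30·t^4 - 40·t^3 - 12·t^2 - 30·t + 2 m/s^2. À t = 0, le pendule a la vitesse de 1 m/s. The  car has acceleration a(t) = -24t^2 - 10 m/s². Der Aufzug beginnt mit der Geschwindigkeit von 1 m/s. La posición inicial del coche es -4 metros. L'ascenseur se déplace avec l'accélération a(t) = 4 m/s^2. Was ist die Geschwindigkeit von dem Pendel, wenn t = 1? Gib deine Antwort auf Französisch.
Nous devons trouver la primitive de notre équation de l'accélération a(t) = -30·t^4 - 40·t^3 - 12·t^2 - 30·t + 2 1 fois. La primitive de l'accélération, avec v(0) = 1, donne la vitesse: v(t) = -6·t^5 - 10·t^4 - 4·t^3 - 15·t^2 + 2·t + 1. Nous avons la vitesse v(t) = -6·t^5 - 10·t^4 - 4·t^3 - 15·t^2 + 2·t + 1. En substituant t = 1: v(1) = -32.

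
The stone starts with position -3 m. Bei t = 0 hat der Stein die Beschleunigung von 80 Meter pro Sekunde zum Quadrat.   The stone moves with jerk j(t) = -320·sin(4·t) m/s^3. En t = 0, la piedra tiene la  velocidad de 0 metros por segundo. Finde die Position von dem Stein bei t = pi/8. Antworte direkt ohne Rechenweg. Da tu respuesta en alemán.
Bei t = pi/8, x = 2.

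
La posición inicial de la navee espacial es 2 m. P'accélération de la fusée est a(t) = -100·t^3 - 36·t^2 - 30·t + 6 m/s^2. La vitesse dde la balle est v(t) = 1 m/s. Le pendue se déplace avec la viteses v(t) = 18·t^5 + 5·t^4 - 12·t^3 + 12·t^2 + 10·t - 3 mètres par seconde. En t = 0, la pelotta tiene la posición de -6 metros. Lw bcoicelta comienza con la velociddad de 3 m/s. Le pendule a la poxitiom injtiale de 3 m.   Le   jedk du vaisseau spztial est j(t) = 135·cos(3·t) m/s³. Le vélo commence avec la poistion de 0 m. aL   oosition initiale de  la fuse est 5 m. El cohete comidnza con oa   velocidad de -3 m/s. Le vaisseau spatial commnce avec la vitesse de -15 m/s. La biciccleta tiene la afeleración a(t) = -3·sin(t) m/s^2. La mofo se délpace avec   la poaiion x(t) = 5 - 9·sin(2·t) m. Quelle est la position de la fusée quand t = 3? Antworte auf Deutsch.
Ausgehend von der Beschleunigung a(t) = -100·t^3 - 36·t^2 - 30·t + 6, nehmen wir 2 Stammfunktionen. Die Stammfunktion von der Beschleunigung, mit v(0) = -3, ergibt die Geschwindigkeit: v(t) = -25·t^4 - 12·t^3 - 15·t^2 + 6·t - 3. Die Stammfunktion von der Geschwindigkeit ist die Position. Mit x(0) = 5 erhalten wir x(t) = -5·t^5 - 3·t^4 - 5·t^3 + 3·t^2 - 3·t + 5. Wir haben die Position x(t) = -5·t^5 - 3·t^4 - 5·t^3 + 3·t^2 - 3·t + 5. Durch Einsetzen von t = 3: x(3) = -1570.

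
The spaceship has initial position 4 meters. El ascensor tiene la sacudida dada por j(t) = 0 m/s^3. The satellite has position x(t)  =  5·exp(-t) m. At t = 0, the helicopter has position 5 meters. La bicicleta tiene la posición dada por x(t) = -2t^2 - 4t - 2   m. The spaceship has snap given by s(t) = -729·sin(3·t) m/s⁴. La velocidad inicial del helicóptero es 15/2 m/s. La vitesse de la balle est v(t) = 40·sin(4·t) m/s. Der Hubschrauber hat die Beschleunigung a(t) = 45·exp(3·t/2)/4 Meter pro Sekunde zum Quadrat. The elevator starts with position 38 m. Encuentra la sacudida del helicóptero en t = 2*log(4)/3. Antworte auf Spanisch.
Debemos derivar nuestra ecuación de la aceleración a(t) = 45·exp(3·t/2)/4 1 vez. Tomando d/dt de a(t), encontramos j(t) = 135·exp(3·t/2)/8. Usando j(t) = 135·exp(3·t/2)/8 y sustituyendo t = 2*log(4)/3, encontramos j = 135/2.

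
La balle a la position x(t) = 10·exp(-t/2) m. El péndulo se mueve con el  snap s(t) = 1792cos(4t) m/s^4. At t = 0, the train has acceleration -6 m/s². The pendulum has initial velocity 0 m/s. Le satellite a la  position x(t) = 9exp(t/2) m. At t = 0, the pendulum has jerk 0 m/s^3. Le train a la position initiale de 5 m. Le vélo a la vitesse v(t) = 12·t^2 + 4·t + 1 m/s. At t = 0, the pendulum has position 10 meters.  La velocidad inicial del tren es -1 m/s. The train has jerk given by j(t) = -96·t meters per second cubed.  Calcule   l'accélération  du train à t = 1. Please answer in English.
To solve this, we need to take 1 antiderivative of our jerk equation j(t) = -96·t. Integrating jerk and using the initial condition a(0) = -6, we get a(t) = -48·t^2 - 6. From the given acceleration equation a(t) = -48·t^2 - 6, we substitute t = 1 to get a = -54.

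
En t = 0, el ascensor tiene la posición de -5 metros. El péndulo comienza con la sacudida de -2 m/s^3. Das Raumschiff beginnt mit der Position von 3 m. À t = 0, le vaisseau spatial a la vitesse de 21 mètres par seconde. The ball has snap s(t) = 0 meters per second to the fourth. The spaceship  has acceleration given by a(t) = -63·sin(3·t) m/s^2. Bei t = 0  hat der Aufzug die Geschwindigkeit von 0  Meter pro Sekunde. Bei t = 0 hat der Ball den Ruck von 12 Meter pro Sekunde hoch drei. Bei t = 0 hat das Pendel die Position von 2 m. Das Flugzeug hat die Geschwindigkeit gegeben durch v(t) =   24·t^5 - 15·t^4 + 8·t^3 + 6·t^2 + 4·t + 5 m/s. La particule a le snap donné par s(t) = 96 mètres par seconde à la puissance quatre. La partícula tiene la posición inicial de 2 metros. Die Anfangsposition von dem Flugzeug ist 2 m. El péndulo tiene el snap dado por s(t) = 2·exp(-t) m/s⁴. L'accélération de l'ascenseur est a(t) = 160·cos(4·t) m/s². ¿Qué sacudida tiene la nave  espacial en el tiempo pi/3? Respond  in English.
We must differentiate our acceleration equation a(t) = -63·sin(3·t) 1 time. Taking d/dt of a(t), we find j(t) = -189·cos(3·t). From the given jerk equation j(t) = -189·cos(3·t), we substitute t = pi/3 to get j = 189.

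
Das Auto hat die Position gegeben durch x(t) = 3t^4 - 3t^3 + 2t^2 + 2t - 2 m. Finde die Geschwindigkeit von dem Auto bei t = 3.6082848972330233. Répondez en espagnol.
Partiendo de la posición x(t) = 3·t^4 - 3·t^3 + 2·t^2 + 2·t - 2, tomamos 1 derivada. Derivando la posición, obtenemos la velocidad: v(t) = 12·t^3 - 9·t^2 + 4·t + 2. Usando v(t) = 12·t^3 - 9·t^2 + 4·t + 2 y sustituyendo t = 3.6082848972330233, encontramos v = 463.001964651701.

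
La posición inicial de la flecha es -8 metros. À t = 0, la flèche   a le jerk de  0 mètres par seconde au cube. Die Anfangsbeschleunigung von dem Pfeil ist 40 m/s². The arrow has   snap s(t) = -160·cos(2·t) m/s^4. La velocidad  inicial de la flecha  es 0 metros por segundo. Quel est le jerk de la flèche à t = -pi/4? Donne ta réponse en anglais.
To find the answer, we compute 1 antiderivative of s(t) = -160·cos(2·t). Integrating snap and using the initial condition j(0) = 0, we get j(t) = -80·sin(2·t). From the given jerk equation j(t) = -80·sin(2·t), we substitute t = -pi/4 to get j = 80.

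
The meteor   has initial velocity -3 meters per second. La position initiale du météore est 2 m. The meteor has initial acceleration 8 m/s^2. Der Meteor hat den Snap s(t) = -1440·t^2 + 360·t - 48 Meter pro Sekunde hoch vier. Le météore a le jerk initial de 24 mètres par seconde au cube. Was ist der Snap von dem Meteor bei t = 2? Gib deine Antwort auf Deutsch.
Aus der Gleichung für den Snap s(t) = -1440·t^2 + 360·t - 48, setzen wir t = 2 ein und erhalten s = -5088.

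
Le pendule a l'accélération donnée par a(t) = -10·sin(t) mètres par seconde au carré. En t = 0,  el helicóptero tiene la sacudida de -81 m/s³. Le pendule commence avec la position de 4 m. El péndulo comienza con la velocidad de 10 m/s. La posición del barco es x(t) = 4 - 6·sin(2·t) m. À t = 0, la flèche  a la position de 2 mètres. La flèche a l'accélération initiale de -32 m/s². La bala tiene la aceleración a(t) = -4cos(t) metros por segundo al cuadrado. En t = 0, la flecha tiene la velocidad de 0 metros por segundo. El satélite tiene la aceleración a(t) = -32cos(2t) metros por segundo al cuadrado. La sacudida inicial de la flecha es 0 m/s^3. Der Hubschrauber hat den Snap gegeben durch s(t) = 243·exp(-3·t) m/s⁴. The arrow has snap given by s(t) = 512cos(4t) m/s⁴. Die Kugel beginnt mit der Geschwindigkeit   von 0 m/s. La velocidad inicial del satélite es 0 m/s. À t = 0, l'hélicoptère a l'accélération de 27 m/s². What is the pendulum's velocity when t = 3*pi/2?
Starting from acceleration a(t) = -10·sin(t), we take 1 antiderivative. Finding the integral of a(t) and using v(0) = 10: v(t) = 10·cos(t). We have velocity v(t) = 10·cos(t). Substituting t = 3*pi/2: v(3*pi/2) = 0.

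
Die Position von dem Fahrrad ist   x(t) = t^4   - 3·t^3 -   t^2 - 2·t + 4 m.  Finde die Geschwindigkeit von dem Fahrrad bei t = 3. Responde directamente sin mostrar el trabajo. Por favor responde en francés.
À t = 3, v = 19.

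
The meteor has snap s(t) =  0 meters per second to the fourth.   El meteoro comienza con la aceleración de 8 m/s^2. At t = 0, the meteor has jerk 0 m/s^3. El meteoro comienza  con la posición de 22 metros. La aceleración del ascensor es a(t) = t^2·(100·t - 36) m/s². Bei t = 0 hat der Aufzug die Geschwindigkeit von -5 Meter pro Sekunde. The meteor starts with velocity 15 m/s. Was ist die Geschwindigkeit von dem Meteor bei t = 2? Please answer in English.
We need to integrate our snap equation s(t) = 0 3 times. Finding the antiderivative of s(t) and using j(0) = 0: j(t) = 0. Taking ∫j(t)dt and applying a(0) = 8, we find a(t) = 8. Finding the integral of a(t) and using v(0) = 15: v(t) = 8·t + 15. From the given velocity equation v(t) = 8·t + 15, we substitute t = 2 to get v = 31.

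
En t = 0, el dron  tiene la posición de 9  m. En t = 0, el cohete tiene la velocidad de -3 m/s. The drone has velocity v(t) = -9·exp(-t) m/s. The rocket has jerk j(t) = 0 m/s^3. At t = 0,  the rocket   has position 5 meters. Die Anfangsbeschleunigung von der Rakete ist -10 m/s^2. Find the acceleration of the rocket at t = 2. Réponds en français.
Nous devons trouver l'intégrale de notre équation du jerk j(t) = 0 1 fois. L'intégrale du jerk est l'accélération. En utilisant a(0) = -10, nous obtenons a(t) = -10. De l'équation de l'accélération a(t) = -10, nous substituons t = 2 pour obtenir a = -10.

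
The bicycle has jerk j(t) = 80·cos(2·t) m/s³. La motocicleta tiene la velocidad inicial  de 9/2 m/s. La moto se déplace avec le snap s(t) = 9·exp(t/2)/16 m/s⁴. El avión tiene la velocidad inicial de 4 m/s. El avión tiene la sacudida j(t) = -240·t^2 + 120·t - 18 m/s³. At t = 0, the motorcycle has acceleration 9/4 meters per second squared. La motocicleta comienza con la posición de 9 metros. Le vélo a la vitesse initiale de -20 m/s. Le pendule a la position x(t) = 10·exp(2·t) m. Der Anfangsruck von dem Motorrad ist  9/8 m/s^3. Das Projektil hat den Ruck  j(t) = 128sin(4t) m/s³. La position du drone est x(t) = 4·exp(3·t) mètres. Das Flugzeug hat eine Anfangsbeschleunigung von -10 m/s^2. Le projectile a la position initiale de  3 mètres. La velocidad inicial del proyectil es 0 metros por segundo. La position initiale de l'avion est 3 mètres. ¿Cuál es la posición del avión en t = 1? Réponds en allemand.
Wir müssen das Integral unserer Gleichung für den Ruck j(t) = -240·t^2 + 120·t - 18 3-mal finden. Mit ∫j(t)dt und Anwendung von a(0) = -10, finden wir a(t) = -80·t^3 + 60·t^2 - 18·t - 10. Das Integral von der Beschleunigung, mit v(0) = 4, ergibt die Geschwindigkeit: v(t) = -20·t^4 + 20·t^3 - 9·t^2 - 10·t + 4. Das Integral von der Geschwindigkeit ist die Position. Mit x(0) = 3 erhalten wir x(t) = -4·t^5 + 5·t^4 - 3·t^3 - 5·t^2 + 4·t + 3. Wir haben die Position x(t) = -4·t^5 + 5·t^4 - 3·t^3 - 5·t^2 + 4·t + 3. Durch Einsetzen von t = 1: x(1) = 0.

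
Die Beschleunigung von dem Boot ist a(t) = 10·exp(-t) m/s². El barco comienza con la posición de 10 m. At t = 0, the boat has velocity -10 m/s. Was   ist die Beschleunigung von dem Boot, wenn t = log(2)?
Aus der Gleichung für die Beschleunigung a(t) = 10·exp(-t), setzen wir t = log(2) ein und erhalten a = 5.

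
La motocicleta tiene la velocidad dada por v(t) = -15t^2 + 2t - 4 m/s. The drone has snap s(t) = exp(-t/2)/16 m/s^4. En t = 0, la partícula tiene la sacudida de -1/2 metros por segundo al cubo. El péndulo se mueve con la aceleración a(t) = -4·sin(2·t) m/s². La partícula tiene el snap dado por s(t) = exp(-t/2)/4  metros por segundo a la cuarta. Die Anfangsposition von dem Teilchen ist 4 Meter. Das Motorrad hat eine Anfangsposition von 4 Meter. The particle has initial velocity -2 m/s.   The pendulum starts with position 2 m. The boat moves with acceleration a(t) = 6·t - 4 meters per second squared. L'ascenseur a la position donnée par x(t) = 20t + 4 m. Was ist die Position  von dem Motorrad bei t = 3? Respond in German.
Wir müssen das Integral unserer Gleichung für die Geschwindigkeit v(t) = -15·t^2 + 2·t - 4 1-mal finden. Mit ∫v(t)dt und Anwendung von x(0) = 4, finden wir x(t) = -5·t^3 + t^2 - 4·t + 4. Wir haben die Position x(t) = -5·t^3 + t^2 - 4·t + 4. Durch Einsetzen von t = 3: x(3) = -134.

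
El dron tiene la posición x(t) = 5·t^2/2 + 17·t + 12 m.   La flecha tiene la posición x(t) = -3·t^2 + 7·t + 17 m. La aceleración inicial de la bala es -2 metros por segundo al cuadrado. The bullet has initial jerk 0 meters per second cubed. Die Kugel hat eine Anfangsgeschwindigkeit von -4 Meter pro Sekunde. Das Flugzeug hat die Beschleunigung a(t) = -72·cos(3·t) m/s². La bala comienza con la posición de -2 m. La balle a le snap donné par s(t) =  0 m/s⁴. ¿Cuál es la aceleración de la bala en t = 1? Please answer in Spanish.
Partiendo del snap s(t) = 0, tomamos 2 integrales. La antiderivada del snap, con j(0) = 0, da la sacudida: j(t) = 0. Integrando la sacudida y usando la condición inicial a(0) = -2, obtenemos a(t) = -2. Usando a(t) = -2 y sustituyendo t = 1, encontramos a = -2.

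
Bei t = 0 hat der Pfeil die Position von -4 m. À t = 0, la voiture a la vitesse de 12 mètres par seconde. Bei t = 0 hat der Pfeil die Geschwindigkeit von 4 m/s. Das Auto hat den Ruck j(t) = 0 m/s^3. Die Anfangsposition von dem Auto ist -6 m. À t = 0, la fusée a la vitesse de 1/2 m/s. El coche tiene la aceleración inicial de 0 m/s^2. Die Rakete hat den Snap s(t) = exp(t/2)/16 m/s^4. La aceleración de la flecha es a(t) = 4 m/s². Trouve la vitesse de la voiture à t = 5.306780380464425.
Nous devons intégrer notre équation du jerk j(t) = 0 2 fois. La primitive du jerk est l'accélération. En utilisant a(0) = 0, nous obtenons a(t) = 0. En intégrant l'accélération et en utilisant la condition initiale v(0) = 12, nous obtenons v(t) = 12. En utilisant v(t) = 12 et en substituant t = 5.306780380464425, nous trouvons v = 12.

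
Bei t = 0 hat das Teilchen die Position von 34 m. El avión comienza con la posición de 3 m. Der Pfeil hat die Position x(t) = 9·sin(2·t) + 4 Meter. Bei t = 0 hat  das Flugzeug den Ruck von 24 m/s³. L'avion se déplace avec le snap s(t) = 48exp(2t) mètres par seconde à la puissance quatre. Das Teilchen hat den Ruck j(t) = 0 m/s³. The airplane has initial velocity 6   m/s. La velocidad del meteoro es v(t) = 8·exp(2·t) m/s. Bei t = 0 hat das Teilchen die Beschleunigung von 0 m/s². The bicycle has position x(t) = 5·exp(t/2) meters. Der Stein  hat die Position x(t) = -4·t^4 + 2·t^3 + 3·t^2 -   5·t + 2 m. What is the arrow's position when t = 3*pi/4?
We have position x(t) = 9·sin(2·t) + 4. Substituting t = 3*pi/4: x(3*pi/4) = -5.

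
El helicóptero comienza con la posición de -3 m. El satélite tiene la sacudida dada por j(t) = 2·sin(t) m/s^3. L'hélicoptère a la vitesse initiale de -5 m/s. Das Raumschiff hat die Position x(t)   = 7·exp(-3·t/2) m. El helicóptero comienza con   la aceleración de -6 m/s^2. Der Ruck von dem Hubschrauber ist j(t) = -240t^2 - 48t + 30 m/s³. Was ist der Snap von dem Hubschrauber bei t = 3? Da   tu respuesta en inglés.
To solve this, we need to take 1 derivative of our jerk equation j(t) = -240·t^2 - 48·t + 30. Differentiating jerk, we get snap: s(t) = -480·t - 48. From the given snap equation s(t) = -480·t - 48, we substitute t = 3 to get s = -1488.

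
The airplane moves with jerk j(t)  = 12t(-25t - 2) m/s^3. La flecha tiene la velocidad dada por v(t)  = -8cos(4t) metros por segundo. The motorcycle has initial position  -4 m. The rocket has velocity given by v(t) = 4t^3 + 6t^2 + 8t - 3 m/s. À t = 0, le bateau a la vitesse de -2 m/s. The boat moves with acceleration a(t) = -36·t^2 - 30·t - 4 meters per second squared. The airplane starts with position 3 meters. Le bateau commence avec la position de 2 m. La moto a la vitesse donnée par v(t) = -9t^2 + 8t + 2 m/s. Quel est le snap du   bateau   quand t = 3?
En partant de l'accélération a(t) = -36·t^2 - 30·t - 4, nous prenons 2 dérivées. En prenant d/dt de a(t), nous trouvons j(t) = -72·t - 30. En prenant d/dt de j(t), nous trouvons s(t) = -72. En utilisant s(t) = -72 et en substituant t = 3, nous trouvons s = -72.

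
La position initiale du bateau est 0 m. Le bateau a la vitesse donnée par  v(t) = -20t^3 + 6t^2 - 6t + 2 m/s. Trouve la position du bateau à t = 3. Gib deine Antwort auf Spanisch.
Para resolver esto, necesitamos tomar 1 antiderivada de nuestra ecuación de la velocidad v(t) = -20·t^3 + 6·t^2 - 6·t + 2. La integral de la velocidad es la posición. Usando x(0) = 0, obtenemos x(t) = -5·t^4 + 2·t^3 - 3·t^2 + 2·t. De la ecuación de la posición x(t) = -5·t^4 + 2·t^3 - 3·t^2 + 2·t, sustituimos t = 3 para obtener x = -372.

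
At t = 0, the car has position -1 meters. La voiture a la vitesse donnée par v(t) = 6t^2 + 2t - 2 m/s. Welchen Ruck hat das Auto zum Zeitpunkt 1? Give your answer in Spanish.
Partiendo de la velocidad v(t) = 6·t^2 + 2·t - 2, tomamos 2 derivadas. Derivando la velocidad, obtenemos la aceleración: a(t) = 12·t + 2. La derivada de la aceleración da la sacudida: j(t) = 12. Usando j(t) = 12 y sustituyendo t = 1, encontramos j = 12.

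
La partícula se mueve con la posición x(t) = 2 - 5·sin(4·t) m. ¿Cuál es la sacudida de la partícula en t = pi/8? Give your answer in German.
Ausgehend von der Position x(t) = 2 - 5·sin(4·t), nehmen wir 3 Ableitungen. Durch Ableiten von der Position erhalten wir die Geschwindigkeit: v(t) = -20·cos(4·t). Durch Ableiten von der Geschwindigkeit erhalten wir die Beschleunigung: a(t) = 80·sin(4·t). Die Ableitung von der Beschleunigung ergibt den Ruck: j(t) = 320·cos(4·t). Aus der Gleichung für den Ruck j(t) = 320·cos(4·t), setzen wir t = pi/8 ein und erhalten j = 0.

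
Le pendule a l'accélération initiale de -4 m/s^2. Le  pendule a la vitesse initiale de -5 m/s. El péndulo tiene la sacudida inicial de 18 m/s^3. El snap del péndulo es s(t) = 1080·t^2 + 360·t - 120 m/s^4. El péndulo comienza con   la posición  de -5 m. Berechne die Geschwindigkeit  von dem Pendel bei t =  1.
Um dies zu lösen, müssen wir 3 Integrale unserer Gleichung für den Snap s(t) = 1080·t^2 + 360·t - 120 finden. Durch Integration von dem Snap und Verwendung der Anfangsbedingung j(0) = 18, erhalten wir j(t) = 360·t^3 + 180·t^2 - 120·t + 18. Das Integral von dem Ruck ist die Beschleunigung. Mit a(0) = -4 erhalten wir a(t) = 90·t^4 + 60·t^3 - 60·t^2 + 18·t - 4. Das Integral von der Beschleunigung ist die Geschwindigkeit. Mit v(0) = -5 erhalten wir v(t) = 18·t^5 + 15·t^4 - 20·t^3 + 9·t^2 - 4·t - 5. Aus der Gleichung für die Geschwindigkeit v(t) = 18·t^5 + 15·t^4 - 20·t^3 + 9·t^2 - 4·t - 5, setzen wir t = 1 ein und erhalten v = 13.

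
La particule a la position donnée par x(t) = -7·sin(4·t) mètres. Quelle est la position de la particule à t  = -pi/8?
Nous avons la position x(t) = -7·sin(4·t). En substituant t = -pi/8: x(-pi/8) = 7.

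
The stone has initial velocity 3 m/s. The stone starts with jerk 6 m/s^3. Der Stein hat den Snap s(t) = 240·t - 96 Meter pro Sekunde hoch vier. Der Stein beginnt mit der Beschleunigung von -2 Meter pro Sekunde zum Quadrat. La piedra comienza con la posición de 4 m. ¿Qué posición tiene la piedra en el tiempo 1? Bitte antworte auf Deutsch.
Wir müssen unsere Gleichung für den Snap s(t) = 240·t - 96 4-mal integrieren. Durch Integration von dem Snap und Verwendung der Anfangsbedingung j(0) = 6, erhalten wir j(t) = 120·t^2 - 96·t + 6. Das Integral von dem Ruck ist die Beschleunigung. Mit a(0) = -2 erhalten wir a(t) = 40·t^3 - 48·t^2 + 6·t - 2. Die Stammfunktion von der Beschleunigung ist die Geschwindigkeit. Mit v(0) = 3 erhalten wir v(t) = 10·t^4 - 16·t^3 + 3·t^2 - 2·t + 3. Mit ∫v(t)dt und Anwendung von x(0) = 4, finden wir x(t) = 2·t^5 - 4·t^4 + t^3 - t^2 + 3·t + 4. Mit x(t) = 2·t^5 - 4·t^4 + t^3 - t^2 + 3·t + 4 und Einsetzen von t = 1, finden wir x = 5.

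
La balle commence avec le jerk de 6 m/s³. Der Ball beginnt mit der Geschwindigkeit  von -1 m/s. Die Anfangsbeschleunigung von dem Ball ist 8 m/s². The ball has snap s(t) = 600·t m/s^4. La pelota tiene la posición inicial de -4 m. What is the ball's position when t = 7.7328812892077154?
To find the answer, we compute 4 integrals of s(t) = 600·t. Integrating snap and using the initial condition j(0) = 6, we get j(t) = 300·t^2 + 6. Integrating jerk and using the initial condition a(0) = 8, we get a(t) = 100·t^3 + 6·t + 8. Integrating acceleration and using the initial condition v(0) = -1, we get v(t) = 25·t^4 + 3·t^2 + 8·t - 1. Integrating velocity and using the initial condition x(0) = -4, we get x(t) = 5·t^5 + t^3 + 4·t^2 - t - 4. Using x(t) = 5·t^5 + t^3 + 4·t^2 - t - 4 and substituting t = 7.7328812892077154, we find x = 138943.549969267.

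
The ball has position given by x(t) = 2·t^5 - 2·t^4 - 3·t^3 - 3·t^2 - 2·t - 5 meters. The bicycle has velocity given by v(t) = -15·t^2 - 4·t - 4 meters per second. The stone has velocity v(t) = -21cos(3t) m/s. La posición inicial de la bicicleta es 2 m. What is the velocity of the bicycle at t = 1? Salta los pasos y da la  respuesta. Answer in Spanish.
v(1) = -23.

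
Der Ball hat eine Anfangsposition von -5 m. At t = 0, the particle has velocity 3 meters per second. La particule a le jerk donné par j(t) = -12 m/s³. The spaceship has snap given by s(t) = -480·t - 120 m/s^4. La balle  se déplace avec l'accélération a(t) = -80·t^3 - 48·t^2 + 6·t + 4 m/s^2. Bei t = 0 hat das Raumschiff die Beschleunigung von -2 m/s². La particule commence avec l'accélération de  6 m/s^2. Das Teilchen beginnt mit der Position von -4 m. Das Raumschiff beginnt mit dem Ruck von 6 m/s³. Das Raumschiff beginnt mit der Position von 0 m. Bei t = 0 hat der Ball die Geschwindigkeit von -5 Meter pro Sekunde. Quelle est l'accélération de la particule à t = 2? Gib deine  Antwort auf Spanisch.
Para resolver esto, necesitamos tomar 1 integral de nuestra ecuación de la sacudida j(t) = -12. Integrando la sacudida y usando la condición inicial a(0) = 6, obtenemos a(t) = 6 - 12·t. De la ecuación de la aceleración a(t) = 6 - 12·t, sustituimos t = 2 para obtener a = -18.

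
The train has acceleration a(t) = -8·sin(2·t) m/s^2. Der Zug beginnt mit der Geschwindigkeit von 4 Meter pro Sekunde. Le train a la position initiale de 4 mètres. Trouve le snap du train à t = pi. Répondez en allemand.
Ausgehend von der Beschleunigung a(t) = -8·sin(2·t), nehmen wir 2 Ableitungen. Die Ableitung von der Beschleunigung ergibt den Ruck: j(t) = -16·cos(2·t). Die Ableitung von dem Ruck ergibt den Snap: s(t) = 32·sin(2·t). Mit s(t) = 32·sin(2·t) und Einsetzen von t = pi, finden wir s = 0.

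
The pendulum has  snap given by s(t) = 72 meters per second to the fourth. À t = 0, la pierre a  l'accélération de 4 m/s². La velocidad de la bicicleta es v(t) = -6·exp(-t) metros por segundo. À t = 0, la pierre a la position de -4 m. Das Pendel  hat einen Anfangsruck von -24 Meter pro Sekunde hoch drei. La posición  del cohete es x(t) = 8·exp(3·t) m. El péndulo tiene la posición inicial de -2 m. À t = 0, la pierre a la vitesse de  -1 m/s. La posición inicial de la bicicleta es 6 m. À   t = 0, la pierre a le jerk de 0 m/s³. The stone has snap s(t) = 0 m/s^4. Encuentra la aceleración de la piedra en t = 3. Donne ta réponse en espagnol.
Para resolver esto, necesitamos tomar 2 integrales de nuestra ecuación del snap s(t) = 0. La antiderivada del snap es la sacudida. Usando j(0) = 0, obtenemos j(t) = 0. La antiderivada de la sacudida es la aceleración. Usando a(0) = 4, obtenemos a(t) = 4. De la ecuación de la aceleración a(t) = 4, sustituimos t = 3 para obtener a = 4.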